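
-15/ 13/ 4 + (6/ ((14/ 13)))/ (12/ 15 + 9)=4995/ 17836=0.28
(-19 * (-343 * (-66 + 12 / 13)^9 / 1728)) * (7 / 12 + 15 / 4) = -279071826934838753610626328 / 815730721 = -342112684677029288.46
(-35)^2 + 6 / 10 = 6128 / 5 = 1225.60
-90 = -90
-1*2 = -2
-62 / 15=-4.13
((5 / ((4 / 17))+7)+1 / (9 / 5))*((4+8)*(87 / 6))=30073 / 6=5012.17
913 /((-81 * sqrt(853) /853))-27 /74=-913 * sqrt(853) /81-27 /74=-329.57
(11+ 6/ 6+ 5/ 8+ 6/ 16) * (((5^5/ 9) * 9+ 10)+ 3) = 40794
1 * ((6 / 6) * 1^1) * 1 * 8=8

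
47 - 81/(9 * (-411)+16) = 47.02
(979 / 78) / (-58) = -979 / 4524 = -0.22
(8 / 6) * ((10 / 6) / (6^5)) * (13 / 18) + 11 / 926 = 1762199 / 145811664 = 0.01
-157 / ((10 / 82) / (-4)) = 25748 / 5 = 5149.60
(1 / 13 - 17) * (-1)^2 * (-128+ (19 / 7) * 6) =172040 / 91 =1890.55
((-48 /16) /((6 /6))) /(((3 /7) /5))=-35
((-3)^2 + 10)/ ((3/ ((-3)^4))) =513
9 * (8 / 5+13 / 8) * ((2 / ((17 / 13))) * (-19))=-286767 / 340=-843.43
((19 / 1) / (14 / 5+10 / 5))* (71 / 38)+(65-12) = 2899 / 48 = 60.40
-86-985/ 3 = -1243/ 3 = -414.33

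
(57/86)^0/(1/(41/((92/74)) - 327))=-294.02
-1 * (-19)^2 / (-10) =361 / 10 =36.10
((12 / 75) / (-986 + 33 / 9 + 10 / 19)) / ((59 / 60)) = -2736 / 16509085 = -0.00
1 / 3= 0.33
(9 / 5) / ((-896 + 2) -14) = -9 / 4540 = -0.00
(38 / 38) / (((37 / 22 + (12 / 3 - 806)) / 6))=-44 / 5869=-0.01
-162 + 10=-152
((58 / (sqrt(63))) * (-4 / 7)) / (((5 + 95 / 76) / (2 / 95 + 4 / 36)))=-104864 * sqrt(7) / 3142125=-0.09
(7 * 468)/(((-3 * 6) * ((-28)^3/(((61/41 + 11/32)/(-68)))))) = -31239/139890688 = -0.00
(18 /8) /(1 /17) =153 /4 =38.25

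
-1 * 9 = -9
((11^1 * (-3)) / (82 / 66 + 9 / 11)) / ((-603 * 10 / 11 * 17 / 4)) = 1331 / 193630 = 0.01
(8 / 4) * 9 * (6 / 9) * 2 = 24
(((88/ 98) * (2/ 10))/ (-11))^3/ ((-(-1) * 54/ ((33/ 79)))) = -352/ 10456054875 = -0.00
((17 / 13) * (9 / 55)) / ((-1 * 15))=-51 / 3575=-0.01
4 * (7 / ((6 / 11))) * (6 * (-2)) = -616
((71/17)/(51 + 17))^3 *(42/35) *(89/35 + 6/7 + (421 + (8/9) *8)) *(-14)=-24324705293/14482541400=-1.68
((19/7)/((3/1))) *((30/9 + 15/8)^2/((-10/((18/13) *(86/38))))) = -134375/17472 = -7.69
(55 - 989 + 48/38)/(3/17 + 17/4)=-1205096/5719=-210.72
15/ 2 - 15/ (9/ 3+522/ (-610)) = 0.50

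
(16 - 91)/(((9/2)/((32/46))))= -800/69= -11.59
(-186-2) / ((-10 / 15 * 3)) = 94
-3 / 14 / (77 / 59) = -177 / 1078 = -0.16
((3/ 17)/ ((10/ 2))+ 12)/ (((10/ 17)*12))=341/ 200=1.70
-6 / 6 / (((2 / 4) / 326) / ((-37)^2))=-892588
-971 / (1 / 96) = -93216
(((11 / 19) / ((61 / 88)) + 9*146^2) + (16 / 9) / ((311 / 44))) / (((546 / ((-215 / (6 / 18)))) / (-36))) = 20585533122920 / 2523143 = 8158686.66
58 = 58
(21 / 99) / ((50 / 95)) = 133 / 330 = 0.40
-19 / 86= -0.22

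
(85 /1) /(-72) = -85 /72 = -1.18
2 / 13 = 0.15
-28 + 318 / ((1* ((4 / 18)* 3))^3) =4181 / 4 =1045.25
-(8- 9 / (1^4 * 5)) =-31 / 5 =-6.20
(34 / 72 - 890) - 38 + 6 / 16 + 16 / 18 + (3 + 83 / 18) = -66143 / 72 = -918.65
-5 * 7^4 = -12005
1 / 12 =0.08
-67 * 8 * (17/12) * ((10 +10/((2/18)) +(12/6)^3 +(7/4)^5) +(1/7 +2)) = -1033247267/10752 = -96098.15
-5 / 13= -0.38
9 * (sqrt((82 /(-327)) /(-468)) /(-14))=-sqrt(348582) /39676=-0.01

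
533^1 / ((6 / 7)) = 3731 / 6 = 621.83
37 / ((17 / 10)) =370 / 17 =21.76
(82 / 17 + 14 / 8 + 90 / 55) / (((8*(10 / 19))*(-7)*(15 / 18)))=-350037 / 1047200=-0.33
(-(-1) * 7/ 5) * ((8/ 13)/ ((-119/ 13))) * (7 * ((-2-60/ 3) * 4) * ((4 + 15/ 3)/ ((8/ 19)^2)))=250173/ 85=2943.21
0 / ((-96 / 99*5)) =0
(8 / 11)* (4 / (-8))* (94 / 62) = -188 / 341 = -0.55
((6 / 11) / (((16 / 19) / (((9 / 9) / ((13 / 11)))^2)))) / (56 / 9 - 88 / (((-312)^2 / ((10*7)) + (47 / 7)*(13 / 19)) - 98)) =147513663 / 1957609472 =0.08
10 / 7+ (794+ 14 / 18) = 50161 / 63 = 796.21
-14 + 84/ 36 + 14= 7/ 3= 2.33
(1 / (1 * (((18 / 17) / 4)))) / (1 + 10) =34 / 99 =0.34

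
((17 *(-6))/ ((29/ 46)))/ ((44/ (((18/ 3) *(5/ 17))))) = -2070/ 319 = -6.49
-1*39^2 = -1521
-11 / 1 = -11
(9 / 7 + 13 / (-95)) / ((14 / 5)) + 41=38553 / 931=41.41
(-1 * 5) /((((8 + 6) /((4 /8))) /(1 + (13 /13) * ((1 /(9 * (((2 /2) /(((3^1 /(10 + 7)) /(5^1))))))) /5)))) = -319 /1785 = -0.18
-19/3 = -6.33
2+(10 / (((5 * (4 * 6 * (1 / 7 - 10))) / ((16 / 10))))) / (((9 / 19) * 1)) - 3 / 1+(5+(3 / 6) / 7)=527231 / 130410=4.04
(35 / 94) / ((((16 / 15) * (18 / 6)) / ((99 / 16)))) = 17325 / 24064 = 0.72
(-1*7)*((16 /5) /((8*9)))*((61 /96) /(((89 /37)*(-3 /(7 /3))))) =110593 /1730160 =0.06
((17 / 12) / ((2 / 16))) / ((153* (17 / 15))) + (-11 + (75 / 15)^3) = 17452 / 153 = 114.07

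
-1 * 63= -63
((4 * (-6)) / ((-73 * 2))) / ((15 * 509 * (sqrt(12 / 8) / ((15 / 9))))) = 4 * sqrt(6) / 334413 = 0.00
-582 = -582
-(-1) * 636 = 636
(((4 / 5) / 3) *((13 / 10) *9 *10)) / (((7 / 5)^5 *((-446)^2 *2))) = 24375 / 1671590606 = 0.00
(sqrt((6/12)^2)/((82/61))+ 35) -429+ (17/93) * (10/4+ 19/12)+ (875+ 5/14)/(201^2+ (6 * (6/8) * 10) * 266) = -366106721513/931889574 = -392.86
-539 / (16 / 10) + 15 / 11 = -29525 / 88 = -335.51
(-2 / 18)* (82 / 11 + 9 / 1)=-1.83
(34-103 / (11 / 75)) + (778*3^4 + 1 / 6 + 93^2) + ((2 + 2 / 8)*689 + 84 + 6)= 9588367 / 132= 72639.14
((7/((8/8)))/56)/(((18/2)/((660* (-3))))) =-27.50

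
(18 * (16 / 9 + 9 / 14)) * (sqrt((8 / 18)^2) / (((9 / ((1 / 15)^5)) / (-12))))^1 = -976 / 28704375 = -0.00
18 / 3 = 6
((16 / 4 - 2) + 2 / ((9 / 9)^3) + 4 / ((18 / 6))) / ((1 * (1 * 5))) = 16 / 15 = 1.07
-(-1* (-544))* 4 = -2176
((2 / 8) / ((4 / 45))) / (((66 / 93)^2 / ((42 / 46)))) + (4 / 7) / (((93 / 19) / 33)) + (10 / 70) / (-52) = 4496217893 / 502453952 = 8.95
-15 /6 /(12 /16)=-10 /3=-3.33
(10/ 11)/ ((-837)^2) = 0.00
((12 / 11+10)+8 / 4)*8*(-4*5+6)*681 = -10983168 / 11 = -998469.82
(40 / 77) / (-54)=-0.01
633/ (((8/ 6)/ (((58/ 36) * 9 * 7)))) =385497/ 8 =48187.12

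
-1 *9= -9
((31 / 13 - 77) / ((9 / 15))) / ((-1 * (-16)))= -2425 / 312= -7.77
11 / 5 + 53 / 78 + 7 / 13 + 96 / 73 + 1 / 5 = 140443 / 28470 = 4.93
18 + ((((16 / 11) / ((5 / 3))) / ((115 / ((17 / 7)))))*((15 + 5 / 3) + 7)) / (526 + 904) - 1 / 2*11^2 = -2690793813 / 63313250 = -42.50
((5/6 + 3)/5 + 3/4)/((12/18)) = 91/40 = 2.28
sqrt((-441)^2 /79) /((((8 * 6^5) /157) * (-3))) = -7693 * sqrt(79) /1638144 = -0.04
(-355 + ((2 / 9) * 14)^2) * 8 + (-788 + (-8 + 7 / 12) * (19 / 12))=-4616755 / 1296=-3562.31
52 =52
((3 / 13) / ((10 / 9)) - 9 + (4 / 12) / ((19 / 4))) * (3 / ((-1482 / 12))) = 64631 / 305045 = 0.21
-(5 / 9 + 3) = -32 / 9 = -3.56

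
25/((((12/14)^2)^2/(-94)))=-2821175/648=-4353.67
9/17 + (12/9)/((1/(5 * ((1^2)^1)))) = 367/51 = 7.20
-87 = -87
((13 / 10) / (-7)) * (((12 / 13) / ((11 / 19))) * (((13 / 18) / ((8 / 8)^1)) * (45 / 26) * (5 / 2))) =-285 / 308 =-0.93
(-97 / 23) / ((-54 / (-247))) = -19.29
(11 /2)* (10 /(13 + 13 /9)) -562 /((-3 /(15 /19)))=74941 /494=151.70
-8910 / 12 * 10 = -7425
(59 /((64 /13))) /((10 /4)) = 767 /160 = 4.79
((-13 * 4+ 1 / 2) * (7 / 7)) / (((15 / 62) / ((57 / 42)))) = -60667 / 210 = -288.89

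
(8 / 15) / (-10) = -4 / 75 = -0.05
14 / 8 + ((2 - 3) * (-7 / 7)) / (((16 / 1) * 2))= 57 / 32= 1.78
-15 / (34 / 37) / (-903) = 185 / 10234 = 0.02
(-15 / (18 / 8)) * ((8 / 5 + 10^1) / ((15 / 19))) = -4408 / 45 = -97.96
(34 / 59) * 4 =136 / 59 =2.31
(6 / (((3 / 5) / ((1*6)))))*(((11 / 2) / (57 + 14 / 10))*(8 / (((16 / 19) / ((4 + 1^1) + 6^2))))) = 642675 / 292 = 2200.94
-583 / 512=-1.14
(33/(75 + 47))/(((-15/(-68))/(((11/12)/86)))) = 2057/157380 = 0.01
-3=-3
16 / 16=1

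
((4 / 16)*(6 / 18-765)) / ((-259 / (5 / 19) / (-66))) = -1705 / 133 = -12.82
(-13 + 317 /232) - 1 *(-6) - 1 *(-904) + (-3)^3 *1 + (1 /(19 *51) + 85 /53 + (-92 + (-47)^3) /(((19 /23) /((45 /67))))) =-66748557701725 /798293208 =-83614.09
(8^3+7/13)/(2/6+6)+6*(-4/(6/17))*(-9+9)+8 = 21965/247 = 88.93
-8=-8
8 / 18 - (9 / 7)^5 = -464213 / 151263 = -3.07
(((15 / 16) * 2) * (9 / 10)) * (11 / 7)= 297 / 112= 2.65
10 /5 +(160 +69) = 231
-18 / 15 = -6 / 5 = -1.20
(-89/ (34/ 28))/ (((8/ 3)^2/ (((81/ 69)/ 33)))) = -50463/ 137632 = -0.37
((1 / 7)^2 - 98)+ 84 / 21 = -4605 / 49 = -93.98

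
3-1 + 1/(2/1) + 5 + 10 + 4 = 43/2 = 21.50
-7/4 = -1.75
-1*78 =-78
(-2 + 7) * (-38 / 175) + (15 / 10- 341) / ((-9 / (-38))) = -451877 / 315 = -1434.53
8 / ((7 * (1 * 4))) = 2 / 7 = 0.29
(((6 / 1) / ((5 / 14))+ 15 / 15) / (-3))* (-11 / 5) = 979 / 75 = 13.05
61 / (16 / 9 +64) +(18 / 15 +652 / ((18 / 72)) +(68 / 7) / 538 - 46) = 14291726051 / 5573680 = 2564.15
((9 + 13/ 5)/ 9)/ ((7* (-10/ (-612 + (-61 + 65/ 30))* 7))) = 667/ 378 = 1.76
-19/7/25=-19/175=-0.11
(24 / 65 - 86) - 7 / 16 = -89511 / 1040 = -86.07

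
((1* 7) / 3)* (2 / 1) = 14 / 3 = 4.67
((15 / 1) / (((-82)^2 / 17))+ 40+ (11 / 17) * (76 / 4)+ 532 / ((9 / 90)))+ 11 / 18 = 5527533473 / 1028772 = 5372.94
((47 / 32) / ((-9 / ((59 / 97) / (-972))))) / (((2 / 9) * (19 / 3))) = 2773 / 38216448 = 0.00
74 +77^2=6003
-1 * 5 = -5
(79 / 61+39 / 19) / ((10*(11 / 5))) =1940 / 12749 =0.15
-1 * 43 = -43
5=5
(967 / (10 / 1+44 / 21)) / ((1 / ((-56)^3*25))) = -44577926400 / 127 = -351007294.49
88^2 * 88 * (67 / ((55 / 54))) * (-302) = -67690985472 / 5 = -13538197094.40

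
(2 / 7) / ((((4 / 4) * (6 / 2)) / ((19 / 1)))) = 38 / 21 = 1.81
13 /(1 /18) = 234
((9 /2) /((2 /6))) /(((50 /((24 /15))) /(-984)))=-53136 /125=-425.09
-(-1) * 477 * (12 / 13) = 440.31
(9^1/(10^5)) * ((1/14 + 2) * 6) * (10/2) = 783/140000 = 0.01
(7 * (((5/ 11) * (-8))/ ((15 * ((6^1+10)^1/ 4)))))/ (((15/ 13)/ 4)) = -728/ 495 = -1.47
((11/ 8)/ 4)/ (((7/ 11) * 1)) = 121/ 224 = 0.54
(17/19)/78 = 17/1482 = 0.01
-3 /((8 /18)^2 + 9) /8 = -243 /5960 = -0.04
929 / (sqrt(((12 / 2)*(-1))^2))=929 / 6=154.83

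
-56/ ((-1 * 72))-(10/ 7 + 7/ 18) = -131/ 126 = -1.04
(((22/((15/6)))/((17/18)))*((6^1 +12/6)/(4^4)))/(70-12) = 99/19720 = 0.01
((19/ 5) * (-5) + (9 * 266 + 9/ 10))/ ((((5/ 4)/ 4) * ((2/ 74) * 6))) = 3516332/ 75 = 46884.43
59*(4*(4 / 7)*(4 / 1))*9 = 33984 / 7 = 4854.86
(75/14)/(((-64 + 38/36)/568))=-383400/7931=-48.34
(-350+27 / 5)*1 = -344.60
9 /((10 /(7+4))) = 99 /10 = 9.90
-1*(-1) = 1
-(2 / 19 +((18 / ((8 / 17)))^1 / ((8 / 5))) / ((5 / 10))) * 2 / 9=-14567 / 1368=-10.65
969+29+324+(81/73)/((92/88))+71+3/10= 23411327/16790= 1394.36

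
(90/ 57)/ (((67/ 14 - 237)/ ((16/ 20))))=-336/ 61769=-0.01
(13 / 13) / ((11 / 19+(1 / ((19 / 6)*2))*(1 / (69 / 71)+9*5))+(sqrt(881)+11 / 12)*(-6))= -0.01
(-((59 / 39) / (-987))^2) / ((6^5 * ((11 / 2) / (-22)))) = 3481 / 2880446279256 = 0.00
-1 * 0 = 0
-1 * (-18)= 18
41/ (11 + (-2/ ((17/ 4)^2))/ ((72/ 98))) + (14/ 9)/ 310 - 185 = -7133656697/ 39365505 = -181.22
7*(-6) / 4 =-21 / 2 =-10.50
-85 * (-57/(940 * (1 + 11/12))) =2907/1081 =2.69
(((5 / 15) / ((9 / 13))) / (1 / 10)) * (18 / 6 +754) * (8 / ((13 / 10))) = 605600 / 27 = 22429.63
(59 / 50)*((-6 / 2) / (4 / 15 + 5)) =-531 / 790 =-0.67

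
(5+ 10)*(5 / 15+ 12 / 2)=95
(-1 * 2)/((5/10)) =-4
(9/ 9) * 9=9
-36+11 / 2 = -61 / 2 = -30.50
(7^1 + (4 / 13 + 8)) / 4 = 199 / 52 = 3.83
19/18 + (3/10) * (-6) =-67/90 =-0.74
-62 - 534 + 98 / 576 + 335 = -260.83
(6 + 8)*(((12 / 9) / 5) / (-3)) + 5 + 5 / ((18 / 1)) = 121 / 30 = 4.03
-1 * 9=-9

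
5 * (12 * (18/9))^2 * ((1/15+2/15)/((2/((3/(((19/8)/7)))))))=48384/19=2546.53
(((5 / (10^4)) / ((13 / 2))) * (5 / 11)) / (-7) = -1 / 200200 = -0.00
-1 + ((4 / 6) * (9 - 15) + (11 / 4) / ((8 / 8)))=-2.25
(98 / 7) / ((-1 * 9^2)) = -14 / 81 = -0.17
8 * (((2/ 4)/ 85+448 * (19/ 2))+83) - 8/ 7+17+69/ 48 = 330623333/ 9520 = 34729.34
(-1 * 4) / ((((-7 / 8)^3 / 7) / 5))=10240 / 49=208.98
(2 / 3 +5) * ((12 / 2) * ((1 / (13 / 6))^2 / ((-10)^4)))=153 / 211250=0.00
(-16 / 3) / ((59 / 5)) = -80 / 177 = -0.45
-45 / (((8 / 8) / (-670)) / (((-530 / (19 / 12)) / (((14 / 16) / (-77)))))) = 16874352000 / 19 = 888123789.47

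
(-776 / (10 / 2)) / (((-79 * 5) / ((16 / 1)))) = 12416 / 1975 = 6.29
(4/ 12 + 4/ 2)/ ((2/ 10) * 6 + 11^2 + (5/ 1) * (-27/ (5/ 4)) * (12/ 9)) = -35/ 327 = -0.11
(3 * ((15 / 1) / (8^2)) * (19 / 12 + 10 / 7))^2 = 4.48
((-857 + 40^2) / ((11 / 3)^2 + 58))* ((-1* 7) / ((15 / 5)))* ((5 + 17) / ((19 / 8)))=-2746128 / 12217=-224.78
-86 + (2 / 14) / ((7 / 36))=-4178 / 49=-85.27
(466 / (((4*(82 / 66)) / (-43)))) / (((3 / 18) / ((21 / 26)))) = -20829501 / 1066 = -19539.87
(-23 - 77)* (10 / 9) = -1000 / 9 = -111.11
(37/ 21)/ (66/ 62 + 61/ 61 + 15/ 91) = 14911/ 18867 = 0.79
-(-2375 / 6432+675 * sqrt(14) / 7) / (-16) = -2375 / 102912+675 * sqrt(14) / 112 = 22.53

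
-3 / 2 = -1.50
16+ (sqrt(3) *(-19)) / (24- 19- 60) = 19 *sqrt(3) / 55+ 16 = 16.60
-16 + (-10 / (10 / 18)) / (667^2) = -16.00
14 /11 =1.27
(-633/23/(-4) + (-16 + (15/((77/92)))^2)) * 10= 851151845/272734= 3120.81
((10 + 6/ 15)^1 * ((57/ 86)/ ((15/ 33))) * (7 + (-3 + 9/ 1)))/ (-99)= -6422/ 3225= -1.99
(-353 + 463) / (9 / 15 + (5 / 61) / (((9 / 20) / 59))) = 301950 / 31147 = 9.69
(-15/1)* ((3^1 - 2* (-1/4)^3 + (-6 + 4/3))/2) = 785/64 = 12.27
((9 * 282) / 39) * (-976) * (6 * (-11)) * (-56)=-3051772416 / 13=-234751724.31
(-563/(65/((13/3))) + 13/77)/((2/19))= -354.96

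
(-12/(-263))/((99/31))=0.01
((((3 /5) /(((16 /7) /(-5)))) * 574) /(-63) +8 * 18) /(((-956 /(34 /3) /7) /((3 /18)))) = -2.16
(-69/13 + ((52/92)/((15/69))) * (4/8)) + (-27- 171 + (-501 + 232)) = -61231/130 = -471.01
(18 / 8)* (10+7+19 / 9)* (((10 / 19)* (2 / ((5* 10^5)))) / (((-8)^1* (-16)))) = 43 / 60800000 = 0.00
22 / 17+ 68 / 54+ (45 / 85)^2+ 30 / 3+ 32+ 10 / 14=2487874 / 54621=45.55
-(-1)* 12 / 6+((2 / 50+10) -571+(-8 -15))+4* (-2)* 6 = -15749 / 25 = -629.96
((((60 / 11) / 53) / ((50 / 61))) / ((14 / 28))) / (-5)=-732 / 14575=-0.05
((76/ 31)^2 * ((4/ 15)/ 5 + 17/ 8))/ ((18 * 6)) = 471827/ 3892050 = 0.12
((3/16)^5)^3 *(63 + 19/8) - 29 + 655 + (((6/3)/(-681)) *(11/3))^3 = 49234457744201819135261847457099/78649293677872671876402118656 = 626.00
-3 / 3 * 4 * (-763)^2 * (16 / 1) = -37258816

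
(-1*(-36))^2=1296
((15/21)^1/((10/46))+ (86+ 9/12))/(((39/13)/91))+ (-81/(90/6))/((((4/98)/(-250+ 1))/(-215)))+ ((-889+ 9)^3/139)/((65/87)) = -295812976751/21684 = -13641993.02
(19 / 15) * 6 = 7.60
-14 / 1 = -14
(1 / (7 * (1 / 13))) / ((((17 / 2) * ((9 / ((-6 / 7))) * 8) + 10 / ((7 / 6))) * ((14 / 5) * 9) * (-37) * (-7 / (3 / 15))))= -13 / 161146692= -0.00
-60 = -60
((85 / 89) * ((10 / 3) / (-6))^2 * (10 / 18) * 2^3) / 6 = 42500 / 194643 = 0.22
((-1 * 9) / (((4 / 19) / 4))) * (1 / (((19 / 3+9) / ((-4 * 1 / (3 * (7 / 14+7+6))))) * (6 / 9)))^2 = -76 / 4761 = -0.02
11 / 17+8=147 / 17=8.65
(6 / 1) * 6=36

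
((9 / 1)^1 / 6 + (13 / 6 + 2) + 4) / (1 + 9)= 29 / 30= 0.97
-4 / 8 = -1 / 2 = -0.50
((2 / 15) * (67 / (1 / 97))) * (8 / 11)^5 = 425918464 / 2415765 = 176.31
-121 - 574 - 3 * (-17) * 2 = -593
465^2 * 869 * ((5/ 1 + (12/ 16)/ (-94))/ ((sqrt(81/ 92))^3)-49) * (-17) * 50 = 7826015216250-766115426078750 * sqrt(23)/ 3807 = 6860908699075.16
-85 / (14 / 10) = -425 / 7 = -60.71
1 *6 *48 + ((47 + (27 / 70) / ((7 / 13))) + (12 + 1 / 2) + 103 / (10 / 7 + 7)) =5210112 / 14455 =360.44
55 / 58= 0.95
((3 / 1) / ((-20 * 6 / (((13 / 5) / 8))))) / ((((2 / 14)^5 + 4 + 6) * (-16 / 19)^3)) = 1498629769 / 1101470105600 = 0.00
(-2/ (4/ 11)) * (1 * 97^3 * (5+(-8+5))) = -10039403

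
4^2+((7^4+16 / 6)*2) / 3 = 1618.44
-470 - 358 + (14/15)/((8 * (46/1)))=-2285273/2760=-828.00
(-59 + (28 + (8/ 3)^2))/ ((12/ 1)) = -1.99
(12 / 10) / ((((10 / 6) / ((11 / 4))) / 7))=693 / 50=13.86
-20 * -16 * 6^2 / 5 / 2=1152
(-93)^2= 8649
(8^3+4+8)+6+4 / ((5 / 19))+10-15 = 2701 / 5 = 540.20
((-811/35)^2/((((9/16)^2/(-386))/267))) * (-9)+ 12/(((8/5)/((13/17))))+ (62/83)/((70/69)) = 16323601960069193/10370850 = 1573988820.60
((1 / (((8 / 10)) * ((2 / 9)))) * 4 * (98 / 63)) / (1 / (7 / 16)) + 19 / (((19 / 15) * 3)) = 325 / 16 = 20.31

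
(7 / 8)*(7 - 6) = 7 / 8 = 0.88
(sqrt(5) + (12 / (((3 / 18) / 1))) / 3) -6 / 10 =sqrt(5) + 117 / 5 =25.64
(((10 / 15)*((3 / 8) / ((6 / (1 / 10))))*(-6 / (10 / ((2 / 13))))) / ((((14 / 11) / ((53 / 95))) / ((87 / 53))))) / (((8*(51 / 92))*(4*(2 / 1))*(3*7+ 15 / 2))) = -7337 / 26806416000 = -0.00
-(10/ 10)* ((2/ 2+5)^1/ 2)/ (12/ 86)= -43/ 2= -21.50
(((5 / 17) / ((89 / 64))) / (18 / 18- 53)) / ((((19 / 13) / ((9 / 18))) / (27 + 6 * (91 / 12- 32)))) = 4780 / 28747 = 0.17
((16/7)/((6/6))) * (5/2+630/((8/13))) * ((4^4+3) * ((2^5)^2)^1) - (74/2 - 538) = 622121461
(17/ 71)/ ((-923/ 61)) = -0.02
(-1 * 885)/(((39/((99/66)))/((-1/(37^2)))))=885/35594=0.02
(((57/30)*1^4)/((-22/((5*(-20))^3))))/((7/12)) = 11400000/77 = 148051.95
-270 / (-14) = 135 / 7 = 19.29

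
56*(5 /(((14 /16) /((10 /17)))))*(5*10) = 160000 /17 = 9411.76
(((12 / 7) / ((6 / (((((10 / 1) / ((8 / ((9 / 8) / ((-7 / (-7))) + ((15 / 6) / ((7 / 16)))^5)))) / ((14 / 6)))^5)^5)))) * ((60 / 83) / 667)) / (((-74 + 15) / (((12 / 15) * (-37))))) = 192467605200941839560126185160434253424483867041370345442280173547587227360018122063245872114252271793739505746337335590380534613185900322240362101097747291205394221984777094561131116063360219872450904179252670776080400311139473854582649171352386474609375 / 176790718059868860236963348294508346633110905067087153503741131126517885787745753085092616377295548744087744152218059391508857749460459956574466625369460986213214225170432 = 1088674831535918747880206000000000000000000000000000000000000000000000000000000000000.00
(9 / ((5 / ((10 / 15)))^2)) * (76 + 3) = 12.64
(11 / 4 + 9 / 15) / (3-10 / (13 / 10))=-871 / 1220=-0.71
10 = 10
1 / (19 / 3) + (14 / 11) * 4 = 1097 / 209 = 5.25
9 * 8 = 72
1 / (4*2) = 1 / 8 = 0.12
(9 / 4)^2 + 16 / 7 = 823 / 112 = 7.35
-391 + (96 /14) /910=-1245311 /3185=-390.99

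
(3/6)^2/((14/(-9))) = -9/56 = -0.16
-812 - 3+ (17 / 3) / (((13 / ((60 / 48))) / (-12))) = -10680 / 13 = -821.54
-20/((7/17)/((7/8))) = -85/2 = -42.50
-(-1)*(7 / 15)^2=0.22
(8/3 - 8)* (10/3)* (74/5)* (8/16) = -1184/9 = -131.56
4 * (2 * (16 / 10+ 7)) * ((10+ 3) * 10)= 8944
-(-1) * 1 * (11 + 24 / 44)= 127 / 11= 11.55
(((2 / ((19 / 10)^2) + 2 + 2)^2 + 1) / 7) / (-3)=-2833057 / 2736741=-1.04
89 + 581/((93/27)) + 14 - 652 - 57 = -437.32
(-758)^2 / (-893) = -574564 / 893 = -643.41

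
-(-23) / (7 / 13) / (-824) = -299 / 5768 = -0.05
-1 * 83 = -83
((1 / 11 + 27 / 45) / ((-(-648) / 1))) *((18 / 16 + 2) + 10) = 133 / 9504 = 0.01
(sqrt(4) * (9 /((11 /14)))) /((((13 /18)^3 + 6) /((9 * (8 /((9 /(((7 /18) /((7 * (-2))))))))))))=-0.80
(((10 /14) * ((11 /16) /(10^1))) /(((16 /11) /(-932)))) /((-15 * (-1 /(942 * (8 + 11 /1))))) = -84099719 /2240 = -37544.52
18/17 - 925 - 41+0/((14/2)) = -16404/17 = -964.94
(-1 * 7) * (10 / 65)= -14 / 13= -1.08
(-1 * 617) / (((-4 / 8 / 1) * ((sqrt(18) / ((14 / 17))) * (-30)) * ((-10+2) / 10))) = 4319 * sqrt(2) / 612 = 9.98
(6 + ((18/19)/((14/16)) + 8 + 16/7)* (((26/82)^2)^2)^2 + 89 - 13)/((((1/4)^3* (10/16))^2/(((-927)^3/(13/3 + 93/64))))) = -498798123702730162097265297063936/4213844666537879725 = -118371265002643.23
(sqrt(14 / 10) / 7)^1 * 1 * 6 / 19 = 6 * sqrt(35) / 665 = 0.05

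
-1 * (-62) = 62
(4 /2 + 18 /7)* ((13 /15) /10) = 208 /525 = 0.40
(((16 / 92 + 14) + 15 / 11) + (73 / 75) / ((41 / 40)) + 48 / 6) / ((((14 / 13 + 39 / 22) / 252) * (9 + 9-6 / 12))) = 2377488048 / 19213625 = 123.74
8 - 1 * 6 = 2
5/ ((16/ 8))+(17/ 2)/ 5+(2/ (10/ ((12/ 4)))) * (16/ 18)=71/ 15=4.73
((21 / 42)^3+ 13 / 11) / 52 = 115 / 4576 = 0.03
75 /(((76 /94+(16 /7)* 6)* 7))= 3525 /4778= 0.74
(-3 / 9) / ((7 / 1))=-1 / 21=-0.05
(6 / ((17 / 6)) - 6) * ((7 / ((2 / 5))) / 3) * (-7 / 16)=2695 / 272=9.91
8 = 8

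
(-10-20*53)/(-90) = 107/9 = 11.89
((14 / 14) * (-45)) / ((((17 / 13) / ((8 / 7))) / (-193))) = 903240 / 119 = 7590.25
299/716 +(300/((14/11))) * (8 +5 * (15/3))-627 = 35845769/5012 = 7151.99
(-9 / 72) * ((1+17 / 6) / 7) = -23 / 336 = -0.07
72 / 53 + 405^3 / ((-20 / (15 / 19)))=-10562384403 / 4028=-2622240.42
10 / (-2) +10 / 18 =-40 / 9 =-4.44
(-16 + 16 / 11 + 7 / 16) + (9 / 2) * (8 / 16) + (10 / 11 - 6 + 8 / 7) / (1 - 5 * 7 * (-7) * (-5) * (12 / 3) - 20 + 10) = -71710717 / 6047888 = -11.86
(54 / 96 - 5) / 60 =-71 / 960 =-0.07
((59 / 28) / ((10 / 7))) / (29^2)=59 / 33640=0.00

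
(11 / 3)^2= 121 / 9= 13.44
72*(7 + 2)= 648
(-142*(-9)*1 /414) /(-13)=-71 /299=-0.24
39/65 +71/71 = 8/5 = 1.60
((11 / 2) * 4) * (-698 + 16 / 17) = -260700 / 17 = -15335.29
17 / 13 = 1.31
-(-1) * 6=6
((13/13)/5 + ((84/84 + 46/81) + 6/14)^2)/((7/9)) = 5.38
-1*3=-3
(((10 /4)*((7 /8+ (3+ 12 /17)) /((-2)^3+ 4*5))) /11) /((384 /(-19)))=-59185 /13787136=-0.00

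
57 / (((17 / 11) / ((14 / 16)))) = 4389 / 136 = 32.27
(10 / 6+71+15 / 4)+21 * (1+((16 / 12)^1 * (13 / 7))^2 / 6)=29957 / 252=118.88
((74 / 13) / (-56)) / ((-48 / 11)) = 407 / 17472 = 0.02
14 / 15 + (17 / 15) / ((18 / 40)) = 466 / 135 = 3.45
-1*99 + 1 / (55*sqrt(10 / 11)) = -99 + sqrt(110) / 550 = -98.98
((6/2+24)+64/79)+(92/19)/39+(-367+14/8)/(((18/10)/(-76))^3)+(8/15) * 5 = 130359980757269/4741659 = 27492483.28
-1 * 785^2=-616225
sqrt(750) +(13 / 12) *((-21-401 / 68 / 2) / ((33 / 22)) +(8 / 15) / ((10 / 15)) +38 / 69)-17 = -5.45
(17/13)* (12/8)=51/26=1.96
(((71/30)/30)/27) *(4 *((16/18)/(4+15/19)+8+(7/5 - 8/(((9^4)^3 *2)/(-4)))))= 87457852031594347/780670542525544125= 0.11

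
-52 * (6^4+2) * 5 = -337480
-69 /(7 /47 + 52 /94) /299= -47 /143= -0.33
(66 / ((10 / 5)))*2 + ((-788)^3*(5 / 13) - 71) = -2446519425 / 13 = -188193801.92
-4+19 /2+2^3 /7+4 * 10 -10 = 36.64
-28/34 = -14/17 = -0.82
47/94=1/2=0.50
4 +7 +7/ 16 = 183/ 16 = 11.44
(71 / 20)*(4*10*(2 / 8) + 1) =39.05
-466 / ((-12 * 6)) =233 / 36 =6.47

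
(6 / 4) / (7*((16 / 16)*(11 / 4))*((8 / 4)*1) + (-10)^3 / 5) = -3 / 323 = -0.01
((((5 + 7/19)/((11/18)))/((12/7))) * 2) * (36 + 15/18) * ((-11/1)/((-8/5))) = 394485/152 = 2595.30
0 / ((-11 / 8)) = 0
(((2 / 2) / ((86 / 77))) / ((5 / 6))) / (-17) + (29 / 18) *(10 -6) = 209911 / 32895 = 6.38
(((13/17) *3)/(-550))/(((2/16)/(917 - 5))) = -142272/4675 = -30.43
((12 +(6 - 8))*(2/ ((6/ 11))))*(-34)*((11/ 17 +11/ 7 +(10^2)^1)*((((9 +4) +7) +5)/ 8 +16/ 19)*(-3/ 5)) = 40341906/ 133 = 303322.60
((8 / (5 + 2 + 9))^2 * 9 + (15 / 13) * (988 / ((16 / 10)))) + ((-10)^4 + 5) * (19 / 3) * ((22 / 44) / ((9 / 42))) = 1782797 / 12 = 148566.42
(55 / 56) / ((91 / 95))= 5225 / 5096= 1.03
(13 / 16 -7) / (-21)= 0.29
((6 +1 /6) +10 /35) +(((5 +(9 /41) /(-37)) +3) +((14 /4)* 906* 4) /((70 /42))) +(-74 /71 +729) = 188927651093 /22618470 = 8352.80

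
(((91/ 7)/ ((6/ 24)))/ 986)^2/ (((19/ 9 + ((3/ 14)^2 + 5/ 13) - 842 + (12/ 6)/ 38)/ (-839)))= 247117892112/ 88891717780661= 0.00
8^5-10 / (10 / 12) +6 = 32762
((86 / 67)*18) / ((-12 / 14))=-1806 / 67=-26.96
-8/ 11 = -0.73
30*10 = 300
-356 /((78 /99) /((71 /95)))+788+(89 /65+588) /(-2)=384381 /2470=155.62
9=9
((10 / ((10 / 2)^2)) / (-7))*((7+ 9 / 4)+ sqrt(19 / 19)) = -0.59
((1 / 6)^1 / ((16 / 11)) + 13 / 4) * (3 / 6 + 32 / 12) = 6137 / 576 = 10.65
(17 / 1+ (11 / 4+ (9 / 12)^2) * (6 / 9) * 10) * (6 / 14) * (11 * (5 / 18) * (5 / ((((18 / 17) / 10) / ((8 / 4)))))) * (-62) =-48549875 / 162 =-299690.59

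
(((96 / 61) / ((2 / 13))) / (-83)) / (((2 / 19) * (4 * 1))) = -1482 / 5063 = -0.29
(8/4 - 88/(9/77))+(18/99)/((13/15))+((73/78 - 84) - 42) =-2254163/2574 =-875.74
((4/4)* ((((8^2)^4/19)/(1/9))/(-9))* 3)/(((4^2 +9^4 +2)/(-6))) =33554432/13889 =2415.90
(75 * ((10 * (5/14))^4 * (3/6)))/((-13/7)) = -29296875/8918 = -3285.14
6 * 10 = 60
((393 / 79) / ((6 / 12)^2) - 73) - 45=-7750 / 79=-98.10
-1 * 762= -762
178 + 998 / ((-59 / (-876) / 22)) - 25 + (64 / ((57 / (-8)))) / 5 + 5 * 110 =5493325697 / 16815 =326691.98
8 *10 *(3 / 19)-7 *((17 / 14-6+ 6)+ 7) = -1705 / 38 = -44.87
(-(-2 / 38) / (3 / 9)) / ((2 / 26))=39 / 19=2.05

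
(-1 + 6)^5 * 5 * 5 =78125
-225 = -225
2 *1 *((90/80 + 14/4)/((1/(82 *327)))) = 248029.50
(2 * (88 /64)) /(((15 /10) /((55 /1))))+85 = 185.83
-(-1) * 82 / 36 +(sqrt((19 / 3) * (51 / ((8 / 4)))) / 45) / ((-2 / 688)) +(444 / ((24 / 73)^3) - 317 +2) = 4677791 / 384 - 172 * sqrt(646) / 45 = 12084.60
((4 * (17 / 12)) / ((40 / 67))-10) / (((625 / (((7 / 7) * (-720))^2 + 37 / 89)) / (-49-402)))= 1269292531507 / 6675000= 190156.18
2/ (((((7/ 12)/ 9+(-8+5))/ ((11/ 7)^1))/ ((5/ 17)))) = -11880/ 37723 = -0.31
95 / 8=11.88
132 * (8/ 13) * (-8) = -8448/ 13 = -649.85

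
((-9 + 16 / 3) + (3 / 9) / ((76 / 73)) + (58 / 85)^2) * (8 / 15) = -9491366 / 6177375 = -1.54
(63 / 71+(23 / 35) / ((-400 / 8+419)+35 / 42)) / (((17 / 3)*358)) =14708079 / 33559512490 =0.00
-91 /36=-2.53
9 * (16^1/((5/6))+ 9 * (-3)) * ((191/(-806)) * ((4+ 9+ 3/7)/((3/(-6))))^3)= -17133286752/53165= -322266.28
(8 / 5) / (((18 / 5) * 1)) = 4 / 9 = 0.44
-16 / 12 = -4 / 3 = -1.33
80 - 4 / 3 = 236 / 3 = 78.67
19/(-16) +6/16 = -13/16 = -0.81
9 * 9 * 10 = 810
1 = 1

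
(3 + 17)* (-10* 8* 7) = -11200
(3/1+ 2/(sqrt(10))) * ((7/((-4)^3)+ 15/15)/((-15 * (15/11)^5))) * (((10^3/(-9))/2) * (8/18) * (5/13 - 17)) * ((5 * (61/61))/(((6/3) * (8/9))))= -3059969/70200 - 3059969 * sqrt(10)/1053000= -52.78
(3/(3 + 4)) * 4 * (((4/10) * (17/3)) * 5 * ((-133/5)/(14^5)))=-323/336140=-0.00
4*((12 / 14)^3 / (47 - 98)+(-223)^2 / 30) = 579935278 / 87465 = 6630.48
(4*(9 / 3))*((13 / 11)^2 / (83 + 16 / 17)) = 34476 / 172667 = 0.20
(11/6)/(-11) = -1/6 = -0.17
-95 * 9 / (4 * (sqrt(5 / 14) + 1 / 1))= -665 / 2 + 95 * sqrt(70) / 4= -133.79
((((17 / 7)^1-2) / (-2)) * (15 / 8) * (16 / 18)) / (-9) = 5 / 126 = 0.04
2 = 2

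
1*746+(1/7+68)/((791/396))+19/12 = 51939131/66444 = 781.70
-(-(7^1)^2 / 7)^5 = 16807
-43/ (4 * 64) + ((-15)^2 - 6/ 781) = 44950481/ 199936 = 224.82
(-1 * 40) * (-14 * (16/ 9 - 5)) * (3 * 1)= -16240/ 3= -5413.33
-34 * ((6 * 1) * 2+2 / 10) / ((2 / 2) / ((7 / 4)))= -7259 / 10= -725.90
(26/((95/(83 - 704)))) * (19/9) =-1794/5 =-358.80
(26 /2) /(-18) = -13 /18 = -0.72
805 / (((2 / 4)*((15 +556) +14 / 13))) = 20930 / 7437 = 2.81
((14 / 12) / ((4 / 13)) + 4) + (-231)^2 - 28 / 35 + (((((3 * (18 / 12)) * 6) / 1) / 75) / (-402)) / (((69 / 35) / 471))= 1973753891 / 36984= 53367.78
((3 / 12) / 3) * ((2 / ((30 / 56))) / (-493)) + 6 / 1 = 133096 / 22185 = 6.00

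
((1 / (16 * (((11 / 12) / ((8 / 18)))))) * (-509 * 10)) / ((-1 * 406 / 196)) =74.46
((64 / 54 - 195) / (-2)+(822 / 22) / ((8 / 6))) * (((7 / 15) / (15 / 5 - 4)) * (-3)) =1038919 / 5940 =174.90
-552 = -552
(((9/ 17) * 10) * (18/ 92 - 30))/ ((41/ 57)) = -219.36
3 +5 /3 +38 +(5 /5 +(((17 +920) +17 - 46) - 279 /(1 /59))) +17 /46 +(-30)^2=-2016037 /138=-14608.96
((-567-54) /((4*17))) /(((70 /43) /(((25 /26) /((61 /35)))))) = -667575 /215696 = -3.09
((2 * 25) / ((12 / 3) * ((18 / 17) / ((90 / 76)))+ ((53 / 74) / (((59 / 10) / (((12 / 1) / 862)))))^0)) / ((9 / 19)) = 80750 / 3501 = 23.06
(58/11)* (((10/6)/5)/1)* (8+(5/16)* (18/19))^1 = 36569/2508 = 14.58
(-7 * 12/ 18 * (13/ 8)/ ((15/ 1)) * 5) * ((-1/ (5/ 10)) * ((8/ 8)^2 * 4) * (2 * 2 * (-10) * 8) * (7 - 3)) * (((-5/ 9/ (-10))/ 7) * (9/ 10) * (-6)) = 3328/ 3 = 1109.33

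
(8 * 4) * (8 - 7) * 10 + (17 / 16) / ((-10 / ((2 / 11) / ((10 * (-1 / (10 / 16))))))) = 4505617 / 14080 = 320.00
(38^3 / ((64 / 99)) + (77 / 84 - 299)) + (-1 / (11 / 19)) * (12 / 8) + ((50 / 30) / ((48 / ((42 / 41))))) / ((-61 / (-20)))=18614924725 / 220088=84579.46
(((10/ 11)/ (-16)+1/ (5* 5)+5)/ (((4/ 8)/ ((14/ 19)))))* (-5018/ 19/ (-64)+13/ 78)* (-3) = -31629409/ 334400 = -94.59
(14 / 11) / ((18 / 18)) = 14 / 11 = 1.27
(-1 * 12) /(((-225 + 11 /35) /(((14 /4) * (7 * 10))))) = 25725 /1966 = 13.08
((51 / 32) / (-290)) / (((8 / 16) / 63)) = -3213 / 4640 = -0.69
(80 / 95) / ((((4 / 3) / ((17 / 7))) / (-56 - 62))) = -24072 / 133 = -180.99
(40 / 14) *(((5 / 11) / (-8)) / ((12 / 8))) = -25 / 231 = -0.11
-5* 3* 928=-13920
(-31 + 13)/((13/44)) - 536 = -7760/13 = -596.92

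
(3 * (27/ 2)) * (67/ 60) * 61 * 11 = 1213839/ 40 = 30345.98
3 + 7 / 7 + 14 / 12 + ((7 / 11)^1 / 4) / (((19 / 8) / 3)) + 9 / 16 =59491 / 10032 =5.93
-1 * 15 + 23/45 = -652/45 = -14.49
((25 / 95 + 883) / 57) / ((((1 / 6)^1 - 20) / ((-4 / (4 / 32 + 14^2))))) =358016 / 22467557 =0.02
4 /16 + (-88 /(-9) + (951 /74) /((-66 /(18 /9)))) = 141221 /14652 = 9.64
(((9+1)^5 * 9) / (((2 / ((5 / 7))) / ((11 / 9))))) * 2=5500000 / 7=785714.29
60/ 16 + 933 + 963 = 7599/ 4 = 1899.75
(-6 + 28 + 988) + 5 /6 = 6065 /6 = 1010.83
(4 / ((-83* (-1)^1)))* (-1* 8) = -32 / 83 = -0.39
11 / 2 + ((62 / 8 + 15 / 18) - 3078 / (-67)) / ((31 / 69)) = 1053945 / 8308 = 126.86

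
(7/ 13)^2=49/ 169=0.29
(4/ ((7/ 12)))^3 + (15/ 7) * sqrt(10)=15 * sqrt(10)/ 7 + 110592/ 343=329.20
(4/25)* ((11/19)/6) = 22/1425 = 0.02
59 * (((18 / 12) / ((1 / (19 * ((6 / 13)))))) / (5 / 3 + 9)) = 30267 / 416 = 72.76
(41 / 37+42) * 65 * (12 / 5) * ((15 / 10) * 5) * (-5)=-9330750 / 37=-252182.43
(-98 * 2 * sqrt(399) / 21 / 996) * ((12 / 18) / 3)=-14 * sqrt(399) / 6723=-0.04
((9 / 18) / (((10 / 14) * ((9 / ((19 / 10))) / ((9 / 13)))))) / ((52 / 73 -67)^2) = 708757 / 30440697300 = 0.00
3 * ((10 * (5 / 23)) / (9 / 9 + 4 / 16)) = 120 / 23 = 5.22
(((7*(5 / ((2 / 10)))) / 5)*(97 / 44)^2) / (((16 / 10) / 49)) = 80682175 / 15488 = 5209.33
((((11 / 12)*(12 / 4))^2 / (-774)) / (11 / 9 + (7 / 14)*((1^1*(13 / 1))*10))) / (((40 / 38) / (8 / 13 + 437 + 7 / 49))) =-22895741 / 373143680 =-0.06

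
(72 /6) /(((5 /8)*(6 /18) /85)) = 4896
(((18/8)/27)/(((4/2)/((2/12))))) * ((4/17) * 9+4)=13/306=0.04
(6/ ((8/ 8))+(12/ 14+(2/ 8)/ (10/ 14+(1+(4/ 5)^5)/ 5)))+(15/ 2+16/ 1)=91858425/ 3000704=30.61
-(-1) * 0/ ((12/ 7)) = 0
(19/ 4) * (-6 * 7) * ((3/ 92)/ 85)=-1197/ 15640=-0.08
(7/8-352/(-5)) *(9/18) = 2851/80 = 35.64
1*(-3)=-3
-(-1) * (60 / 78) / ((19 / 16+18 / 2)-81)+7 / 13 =7771 / 14729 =0.53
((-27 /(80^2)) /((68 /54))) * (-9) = 6561 /217600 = 0.03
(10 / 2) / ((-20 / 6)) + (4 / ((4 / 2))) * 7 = 25 / 2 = 12.50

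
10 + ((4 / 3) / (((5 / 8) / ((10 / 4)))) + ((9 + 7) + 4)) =35.33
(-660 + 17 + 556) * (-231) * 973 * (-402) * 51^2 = -20446099882362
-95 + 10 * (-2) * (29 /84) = -2140 /21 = -101.90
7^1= 7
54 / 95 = 0.57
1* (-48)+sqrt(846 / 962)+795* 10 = 3* sqrt(22607) / 481+7902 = 7902.94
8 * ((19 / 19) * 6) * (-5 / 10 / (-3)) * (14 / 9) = 112 / 9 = 12.44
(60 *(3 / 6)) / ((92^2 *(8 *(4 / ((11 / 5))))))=33 / 135424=0.00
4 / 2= 2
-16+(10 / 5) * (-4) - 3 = -27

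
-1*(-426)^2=-181476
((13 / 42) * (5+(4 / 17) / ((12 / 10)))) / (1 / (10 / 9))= 1.79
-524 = -524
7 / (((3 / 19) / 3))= 133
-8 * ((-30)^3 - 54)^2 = -5855351328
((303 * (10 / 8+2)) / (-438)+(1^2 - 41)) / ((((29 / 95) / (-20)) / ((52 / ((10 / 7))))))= 213298085 / 2117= 100754.88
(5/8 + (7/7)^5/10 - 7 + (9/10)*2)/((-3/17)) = 3043/120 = 25.36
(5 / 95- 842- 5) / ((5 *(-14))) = 8046 / 665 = 12.10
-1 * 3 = -3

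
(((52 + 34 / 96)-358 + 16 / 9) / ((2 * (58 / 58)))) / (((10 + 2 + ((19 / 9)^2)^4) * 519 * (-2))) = 69762791511 / 193761369528896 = 0.00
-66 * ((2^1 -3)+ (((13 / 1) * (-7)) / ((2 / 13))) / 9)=13211 / 3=4403.67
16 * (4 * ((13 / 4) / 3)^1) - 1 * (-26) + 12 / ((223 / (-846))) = 33322 / 669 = 49.81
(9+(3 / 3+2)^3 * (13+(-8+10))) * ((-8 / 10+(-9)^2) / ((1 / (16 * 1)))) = 2656224 / 5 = 531244.80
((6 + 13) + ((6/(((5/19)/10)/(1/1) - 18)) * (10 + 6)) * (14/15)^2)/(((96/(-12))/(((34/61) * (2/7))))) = -12493963/43746150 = -0.29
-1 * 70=-70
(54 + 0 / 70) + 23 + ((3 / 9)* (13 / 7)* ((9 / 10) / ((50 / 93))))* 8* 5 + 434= 96679 / 175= 552.45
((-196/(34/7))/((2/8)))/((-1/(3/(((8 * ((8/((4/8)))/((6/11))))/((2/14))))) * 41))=441/61336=0.01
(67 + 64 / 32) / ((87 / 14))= 322 / 29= 11.10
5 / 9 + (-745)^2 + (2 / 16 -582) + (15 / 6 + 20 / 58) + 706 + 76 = 555228.53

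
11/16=0.69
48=48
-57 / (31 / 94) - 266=-13604 / 31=-438.84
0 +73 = 73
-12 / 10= -1.20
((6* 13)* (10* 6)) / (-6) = -780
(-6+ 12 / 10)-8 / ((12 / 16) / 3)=-184 / 5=-36.80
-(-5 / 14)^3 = 125 / 2744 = 0.05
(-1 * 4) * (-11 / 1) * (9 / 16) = 99 / 4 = 24.75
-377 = -377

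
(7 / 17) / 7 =1 / 17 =0.06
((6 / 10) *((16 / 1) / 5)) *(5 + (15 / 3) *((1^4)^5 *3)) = 192 / 5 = 38.40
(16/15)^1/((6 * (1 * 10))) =0.02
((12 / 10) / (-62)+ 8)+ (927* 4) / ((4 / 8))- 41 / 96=110462477 / 14880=7423.55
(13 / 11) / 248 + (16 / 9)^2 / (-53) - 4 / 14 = -27920521 / 81979128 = -0.34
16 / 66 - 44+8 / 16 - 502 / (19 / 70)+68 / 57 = -790663 / 418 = -1891.54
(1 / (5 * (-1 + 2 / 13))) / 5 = -13 / 275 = -0.05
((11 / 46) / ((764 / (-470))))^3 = -17273551625 / 5425797533248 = -0.00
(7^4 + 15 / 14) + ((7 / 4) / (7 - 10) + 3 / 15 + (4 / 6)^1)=1008989 / 420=2402.35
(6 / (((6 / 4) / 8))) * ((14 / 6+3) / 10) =256 / 15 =17.07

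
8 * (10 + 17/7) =696/7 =99.43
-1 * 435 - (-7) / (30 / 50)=-1270 / 3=-423.33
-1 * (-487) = 487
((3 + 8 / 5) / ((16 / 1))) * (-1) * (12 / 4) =-69 / 80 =-0.86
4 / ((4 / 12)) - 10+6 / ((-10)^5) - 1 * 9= -350003 / 50000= -7.00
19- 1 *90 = -71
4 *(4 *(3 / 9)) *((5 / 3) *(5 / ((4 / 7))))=700 / 9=77.78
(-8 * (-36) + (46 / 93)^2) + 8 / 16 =4994705 / 17298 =288.74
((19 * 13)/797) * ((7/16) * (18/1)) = 15561/6376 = 2.44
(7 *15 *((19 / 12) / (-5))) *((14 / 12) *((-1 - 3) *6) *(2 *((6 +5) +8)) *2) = 70756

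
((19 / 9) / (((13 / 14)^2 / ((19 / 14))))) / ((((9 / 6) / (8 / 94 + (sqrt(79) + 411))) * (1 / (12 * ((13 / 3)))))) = 40432 * sqrt(79) / 351 + 781186672 / 16497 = 48377.10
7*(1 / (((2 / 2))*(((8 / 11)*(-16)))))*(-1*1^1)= 77 / 128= 0.60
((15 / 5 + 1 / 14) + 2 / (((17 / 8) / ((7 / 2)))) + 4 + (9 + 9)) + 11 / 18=31034 / 1071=28.98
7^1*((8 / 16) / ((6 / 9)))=21 / 4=5.25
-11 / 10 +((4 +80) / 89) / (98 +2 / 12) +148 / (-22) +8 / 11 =-3716851 / 524210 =-7.09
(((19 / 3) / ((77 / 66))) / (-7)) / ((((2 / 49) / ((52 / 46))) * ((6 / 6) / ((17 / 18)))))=-4199 / 207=-20.29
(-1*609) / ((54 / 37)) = -7511 / 18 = -417.28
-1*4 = -4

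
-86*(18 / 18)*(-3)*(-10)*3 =-7740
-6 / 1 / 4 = -3 / 2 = -1.50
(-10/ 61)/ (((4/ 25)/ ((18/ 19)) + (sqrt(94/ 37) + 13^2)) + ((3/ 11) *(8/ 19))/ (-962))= -865501752509286750/ 893057498269500500119 + 138275754581250 *sqrt(3478)/ 893057498269500500119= -0.00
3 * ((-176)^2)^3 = 89165584662528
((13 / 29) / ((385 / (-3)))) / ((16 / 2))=-0.00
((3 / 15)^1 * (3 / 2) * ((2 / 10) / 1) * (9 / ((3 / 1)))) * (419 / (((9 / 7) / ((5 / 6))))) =2933 / 60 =48.88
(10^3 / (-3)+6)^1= -982 / 3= -327.33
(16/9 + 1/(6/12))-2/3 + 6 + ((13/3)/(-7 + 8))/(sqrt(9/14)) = 13*sqrt(14)/9 + 82/9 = 14.52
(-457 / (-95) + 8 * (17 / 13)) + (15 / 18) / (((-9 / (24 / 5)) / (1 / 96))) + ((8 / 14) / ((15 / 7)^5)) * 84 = 16.33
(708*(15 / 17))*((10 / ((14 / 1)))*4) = 212400 / 119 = 1784.87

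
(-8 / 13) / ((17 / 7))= -0.25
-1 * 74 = -74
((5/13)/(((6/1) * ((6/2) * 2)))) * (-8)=-0.09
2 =2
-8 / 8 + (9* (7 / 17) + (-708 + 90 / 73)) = -873740 / 1241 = -704.06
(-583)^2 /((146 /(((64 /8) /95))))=1359556 /6935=196.04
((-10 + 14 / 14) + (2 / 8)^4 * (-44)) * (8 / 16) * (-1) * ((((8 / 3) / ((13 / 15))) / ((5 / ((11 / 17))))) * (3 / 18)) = 6457 / 21216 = 0.30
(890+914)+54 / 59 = 1804.92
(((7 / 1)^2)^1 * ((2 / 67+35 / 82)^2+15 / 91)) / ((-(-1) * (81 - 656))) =-7179290377 / 225625669100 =-0.03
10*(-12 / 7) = -120 / 7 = -17.14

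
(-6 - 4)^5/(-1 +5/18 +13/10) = -2250000/13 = -173076.92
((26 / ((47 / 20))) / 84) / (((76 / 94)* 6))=65 / 2394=0.03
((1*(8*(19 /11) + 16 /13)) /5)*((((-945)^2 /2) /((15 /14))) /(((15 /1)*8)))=7473627 /715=10452.63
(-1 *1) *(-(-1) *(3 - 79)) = 76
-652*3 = -1956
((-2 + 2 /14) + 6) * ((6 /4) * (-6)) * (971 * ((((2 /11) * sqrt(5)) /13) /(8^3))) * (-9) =2280879 * sqrt(5) /256256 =19.90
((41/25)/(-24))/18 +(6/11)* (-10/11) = -652961/1306800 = -0.50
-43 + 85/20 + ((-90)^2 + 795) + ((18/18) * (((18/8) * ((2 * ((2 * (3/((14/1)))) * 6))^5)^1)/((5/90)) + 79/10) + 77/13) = 675469456013/4369820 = 154576.04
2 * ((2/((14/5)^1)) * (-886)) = -8860/7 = -1265.71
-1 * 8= -8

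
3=3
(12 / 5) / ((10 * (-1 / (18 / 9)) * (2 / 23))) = -138 / 25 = -5.52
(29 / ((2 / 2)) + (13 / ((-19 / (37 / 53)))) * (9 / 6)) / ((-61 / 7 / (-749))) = 298657009 / 122854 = 2430.99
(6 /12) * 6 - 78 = -75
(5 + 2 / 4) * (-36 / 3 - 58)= -385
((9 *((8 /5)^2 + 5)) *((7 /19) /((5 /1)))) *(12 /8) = 7.52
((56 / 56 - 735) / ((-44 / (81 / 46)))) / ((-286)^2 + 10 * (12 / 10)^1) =29727 / 82789696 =0.00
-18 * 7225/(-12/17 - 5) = 2210850/97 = 22792.27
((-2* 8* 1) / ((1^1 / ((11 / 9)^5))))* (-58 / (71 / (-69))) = -3437472544 / 1397493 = -2459.74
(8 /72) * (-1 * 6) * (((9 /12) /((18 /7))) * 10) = -35 /18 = -1.94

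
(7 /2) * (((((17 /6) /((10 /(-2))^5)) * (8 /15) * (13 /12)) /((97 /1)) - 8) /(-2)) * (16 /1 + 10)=29791145111 /81843750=364.00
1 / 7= 0.14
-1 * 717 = -717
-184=-184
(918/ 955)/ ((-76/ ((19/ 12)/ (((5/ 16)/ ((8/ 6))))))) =-408/ 4775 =-0.09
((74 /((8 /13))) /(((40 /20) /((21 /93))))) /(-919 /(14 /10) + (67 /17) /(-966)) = -3949491 /190958884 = -0.02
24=24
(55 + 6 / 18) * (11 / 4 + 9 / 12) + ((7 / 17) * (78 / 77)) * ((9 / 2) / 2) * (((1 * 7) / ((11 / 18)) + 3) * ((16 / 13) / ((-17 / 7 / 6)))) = 15989645 / 104907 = 152.42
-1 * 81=-81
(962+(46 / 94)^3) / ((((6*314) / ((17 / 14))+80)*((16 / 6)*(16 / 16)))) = 5094384543 / 23037077824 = 0.22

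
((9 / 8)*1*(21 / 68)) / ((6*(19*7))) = 9 / 20672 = 0.00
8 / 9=0.89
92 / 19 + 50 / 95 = 102 / 19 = 5.37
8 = 8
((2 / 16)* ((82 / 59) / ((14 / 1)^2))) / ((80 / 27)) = 1107 / 3700480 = 0.00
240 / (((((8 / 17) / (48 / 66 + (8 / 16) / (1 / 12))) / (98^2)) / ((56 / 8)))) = 2537184720 / 11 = 230653156.36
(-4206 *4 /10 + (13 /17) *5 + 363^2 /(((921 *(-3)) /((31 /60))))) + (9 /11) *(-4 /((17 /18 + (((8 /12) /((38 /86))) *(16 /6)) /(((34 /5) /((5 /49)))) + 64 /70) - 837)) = -6978623546381105567 /4097329514586660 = -1703.21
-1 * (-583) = 583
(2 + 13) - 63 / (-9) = 22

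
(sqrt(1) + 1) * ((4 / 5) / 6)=4 / 15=0.27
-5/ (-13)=5/ 13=0.38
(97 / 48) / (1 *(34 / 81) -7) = -2619 / 8528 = -0.31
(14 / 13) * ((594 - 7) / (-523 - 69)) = -4109 / 3848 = -1.07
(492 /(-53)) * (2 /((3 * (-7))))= 328 /371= 0.88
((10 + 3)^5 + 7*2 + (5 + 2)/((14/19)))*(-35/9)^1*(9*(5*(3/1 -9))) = 389882325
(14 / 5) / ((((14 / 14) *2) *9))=7 / 45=0.16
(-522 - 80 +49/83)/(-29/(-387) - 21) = 19317879/672134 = 28.74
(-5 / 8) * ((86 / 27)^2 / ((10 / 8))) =-3698 / 729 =-5.07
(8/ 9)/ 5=8/ 45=0.18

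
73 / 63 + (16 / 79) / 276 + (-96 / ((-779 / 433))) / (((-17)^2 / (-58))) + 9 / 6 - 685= -35721122265565 / 51541941402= -693.05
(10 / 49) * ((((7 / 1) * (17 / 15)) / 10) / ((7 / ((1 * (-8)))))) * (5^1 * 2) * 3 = -5.55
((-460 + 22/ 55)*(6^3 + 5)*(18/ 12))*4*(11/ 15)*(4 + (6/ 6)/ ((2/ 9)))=-94969446/ 25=-3798777.84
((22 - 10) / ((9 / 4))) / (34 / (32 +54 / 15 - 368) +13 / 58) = 257056 / 5873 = 43.77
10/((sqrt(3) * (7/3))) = 10 * sqrt(3)/7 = 2.47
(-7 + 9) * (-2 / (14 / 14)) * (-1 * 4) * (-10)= -160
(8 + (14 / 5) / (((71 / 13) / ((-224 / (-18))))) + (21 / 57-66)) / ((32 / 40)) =-3111229 / 48564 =-64.06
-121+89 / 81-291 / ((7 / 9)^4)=-177967843 / 194481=-915.09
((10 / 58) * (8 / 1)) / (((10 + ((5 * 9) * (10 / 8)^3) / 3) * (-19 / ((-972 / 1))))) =497664 / 277153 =1.80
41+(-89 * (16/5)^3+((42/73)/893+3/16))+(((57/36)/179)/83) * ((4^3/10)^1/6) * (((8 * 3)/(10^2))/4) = -16707800922955439/5811077838000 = -2875.16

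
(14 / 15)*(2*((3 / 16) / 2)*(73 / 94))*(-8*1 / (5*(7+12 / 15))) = -511 / 18330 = -0.03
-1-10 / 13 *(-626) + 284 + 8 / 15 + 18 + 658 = 281009 / 195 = 1441.07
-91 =-91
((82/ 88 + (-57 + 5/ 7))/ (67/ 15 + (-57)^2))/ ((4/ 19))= -4858965/ 60124064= -0.08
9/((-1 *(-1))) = 9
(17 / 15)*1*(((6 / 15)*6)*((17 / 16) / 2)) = 289 / 200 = 1.44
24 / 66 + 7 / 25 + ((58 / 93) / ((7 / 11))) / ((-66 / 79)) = -284344 / 537075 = -0.53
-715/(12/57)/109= -13585/436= -31.16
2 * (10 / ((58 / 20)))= 200 / 29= 6.90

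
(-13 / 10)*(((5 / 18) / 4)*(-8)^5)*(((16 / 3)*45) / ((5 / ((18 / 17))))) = 2555904 / 17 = 150347.29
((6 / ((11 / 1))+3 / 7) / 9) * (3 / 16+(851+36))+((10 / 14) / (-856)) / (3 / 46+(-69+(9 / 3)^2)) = 11631976145 / 121146256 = 96.02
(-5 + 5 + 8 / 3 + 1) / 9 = 11 / 27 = 0.41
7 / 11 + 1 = 18 / 11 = 1.64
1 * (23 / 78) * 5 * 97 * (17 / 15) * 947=35916869 / 234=153490.89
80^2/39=6400/39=164.10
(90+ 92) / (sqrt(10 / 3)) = 91 * sqrt(30) / 5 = 99.69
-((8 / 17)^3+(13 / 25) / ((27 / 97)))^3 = -279840864763061501957 / 36471330829538296875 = -7.67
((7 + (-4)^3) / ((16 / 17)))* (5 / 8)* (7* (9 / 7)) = -43605 / 128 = -340.66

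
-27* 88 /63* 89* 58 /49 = -1362768 /343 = -3973.08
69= 69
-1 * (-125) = 125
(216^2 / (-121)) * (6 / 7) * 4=-1119744 / 847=-1322.01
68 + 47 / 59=4059 / 59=68.80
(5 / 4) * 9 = 45 / 4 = 11.25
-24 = -24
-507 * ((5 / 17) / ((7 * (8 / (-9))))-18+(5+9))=1953471 / 952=2051.97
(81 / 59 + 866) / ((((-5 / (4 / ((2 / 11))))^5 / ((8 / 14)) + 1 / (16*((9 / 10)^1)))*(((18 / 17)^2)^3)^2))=960369434354003594230585 / 150336884775805234272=6388.12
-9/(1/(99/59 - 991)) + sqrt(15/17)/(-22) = 525330/59 - sqrt(255)/374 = 8903.86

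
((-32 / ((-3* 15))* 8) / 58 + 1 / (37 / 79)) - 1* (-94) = 4646621 / 48285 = 96.23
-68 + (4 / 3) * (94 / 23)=-62.55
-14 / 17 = -0.82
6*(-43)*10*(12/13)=-30960/13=-2381.54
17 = 17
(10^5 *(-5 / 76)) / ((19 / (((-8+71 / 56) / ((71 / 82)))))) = 483031250 / 179417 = 2692.23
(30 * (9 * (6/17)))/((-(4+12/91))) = -36855/1598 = -23.06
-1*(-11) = 11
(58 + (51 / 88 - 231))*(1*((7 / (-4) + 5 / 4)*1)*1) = 15173 / 176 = 86.21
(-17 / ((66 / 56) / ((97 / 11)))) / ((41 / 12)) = -184688 / 4961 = -37.23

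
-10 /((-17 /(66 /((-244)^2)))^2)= -5445 /128046337568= -0.00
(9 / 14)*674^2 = 2044242 / 7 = 292034.57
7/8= 0.88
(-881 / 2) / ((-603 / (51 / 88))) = 14977 / 35376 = 0.42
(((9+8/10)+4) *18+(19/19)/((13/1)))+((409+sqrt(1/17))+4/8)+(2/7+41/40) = sqrt(17)/17+2399807/3640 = 659.53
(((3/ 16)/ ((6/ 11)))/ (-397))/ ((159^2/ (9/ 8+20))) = -1859/ 2569358592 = -0.00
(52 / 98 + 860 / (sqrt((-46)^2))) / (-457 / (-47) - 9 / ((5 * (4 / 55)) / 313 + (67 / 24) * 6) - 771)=-6526136167 / 258589029762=-0.03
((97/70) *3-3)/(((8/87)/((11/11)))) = 7047/560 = 12.58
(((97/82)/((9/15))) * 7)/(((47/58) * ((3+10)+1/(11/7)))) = 216601/173430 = 1.25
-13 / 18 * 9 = -13 / 2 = -6.50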